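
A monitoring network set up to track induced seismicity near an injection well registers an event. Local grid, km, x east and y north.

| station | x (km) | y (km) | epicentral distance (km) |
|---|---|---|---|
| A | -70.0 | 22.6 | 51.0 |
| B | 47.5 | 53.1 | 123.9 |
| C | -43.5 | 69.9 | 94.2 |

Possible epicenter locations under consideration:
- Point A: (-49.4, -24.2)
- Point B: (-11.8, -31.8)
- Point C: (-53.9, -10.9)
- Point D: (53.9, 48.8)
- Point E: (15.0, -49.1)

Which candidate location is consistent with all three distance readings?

Point A

For each candidate, compare |candidate − station| to the reported distance:
Point A: residuals A 0.1, B 0.1, C 0.1 → max 0.1 km
Point B: residuals A 28.7, B 20.3, C 12.3 → max 28.7 km
Point C: residuals A 13.8, B 4.0, C 12.7 → max 13.8 km
Point D: residuals A 75.6, B 116.2, C 5.5 → max 116.2 km
Point E: residuals A 60.2, B 16.7, C 38.4 → max 60.2 km
Only Point A has all residuals ≈ 0.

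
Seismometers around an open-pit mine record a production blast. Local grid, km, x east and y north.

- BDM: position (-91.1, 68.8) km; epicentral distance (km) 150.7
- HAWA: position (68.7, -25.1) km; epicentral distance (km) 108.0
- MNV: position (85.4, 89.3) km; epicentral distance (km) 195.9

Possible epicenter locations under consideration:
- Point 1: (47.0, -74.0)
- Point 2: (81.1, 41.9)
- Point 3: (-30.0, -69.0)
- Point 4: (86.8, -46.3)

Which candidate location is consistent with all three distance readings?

Point 3

For each candidate, compare |candidate − station| to the reported distance:
Point 1: residuals BDM 48.0, HAWA 54.5, MNV 28.1 → max 54.5 km
Point 2: residuals BDM 23.6, HAWA 39.9, MNV 148.3 → max 148.3 km
Point 3: residuals BDM 0.0, HAWA 0.0, MNV 0.0 → max 0.0 km
Point 4: residuals BDM 61.2, HAWA 80.1, MNV 60.3 → max 80.1 km
Only Point 3 has all residuals ≈ 0.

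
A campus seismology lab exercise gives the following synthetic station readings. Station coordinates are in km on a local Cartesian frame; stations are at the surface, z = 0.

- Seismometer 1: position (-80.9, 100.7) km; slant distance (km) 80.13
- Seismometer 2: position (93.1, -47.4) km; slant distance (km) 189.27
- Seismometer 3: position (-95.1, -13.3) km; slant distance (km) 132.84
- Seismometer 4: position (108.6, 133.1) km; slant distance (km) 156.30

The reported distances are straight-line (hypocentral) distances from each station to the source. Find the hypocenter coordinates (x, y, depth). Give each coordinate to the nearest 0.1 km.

(-28.3, 85.5, 58.5)

Each station gives a sphere (x−x_i)² + (y−y_i)² + z² = d_i² (stations at z=0).
Subtracting the Seismometer 1 sphere from Seismometer 2 and Seismometer 3: z² cancels, leaving linear equations in x and y:
348.0 x − 296.2 y = -35173.25
-28.4 x − 228.0 y = -18690.05
Solving: x ≈ -28.300, y ≈ 85.499 km (keep extra digits for the depth step; rounded: -28.3, 85.5).
Then from the Seismometer 1 sphere: z² = 80.13² − (x + 80.9)² − (y − 100.7)² with x = -28.300, y = 85.499, so z ≈ 58.506 ≈ 58.5 km.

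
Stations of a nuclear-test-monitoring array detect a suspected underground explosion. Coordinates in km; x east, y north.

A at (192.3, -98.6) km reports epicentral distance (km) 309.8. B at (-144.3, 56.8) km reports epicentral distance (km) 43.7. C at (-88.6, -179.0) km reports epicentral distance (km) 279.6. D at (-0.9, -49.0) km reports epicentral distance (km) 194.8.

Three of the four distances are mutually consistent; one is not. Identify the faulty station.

A

Solve using three stations at a time. Using B, C, D (subtract circle equations pairwise → linear system) gives (x, y) ≈ (-129.1, 97.6).
Distances from that point to each station vs reported:
  A: calculated 376.6 vs reported 309.8 → residual 66.8 km
  B: calculated 43.6 vs reported 43.7 → residual 0.1 km
  C: calculated 279.6 vs reported 279.6 → residual 0.0 km
  D: calculated 194.8 vs reported 194.8 → residual 0.0 km
B, C, D are mutually consistent (residuals ≈ 0); A is off by 66.8 km.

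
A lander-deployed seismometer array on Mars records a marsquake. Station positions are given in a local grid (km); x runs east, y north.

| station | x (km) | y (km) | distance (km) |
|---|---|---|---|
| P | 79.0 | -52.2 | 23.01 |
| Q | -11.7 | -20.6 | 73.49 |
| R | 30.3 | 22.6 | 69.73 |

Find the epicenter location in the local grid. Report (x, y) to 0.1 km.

Circle about each station: (x − 79.0)² + (y + 52.2)² = 23.01²; (x + 11.7)² + (y + 20.6)² = 73.49²; (x − 30.3)² + (y − 22.6)² = 69.73².
Subtracting the P equation from the Q and R equations removes the quadratic terms:
-181.4 x + 63.2 y = -13275.91
-97.4 x + 149.6 y = -11869.80
Solving the 2×2 system: x ≈ 58.9, y ≈ -41.0 km.
Check against P (with the unrounded x, y): √((x − 79.0)²+(y + 52.2)²) = 23.01 ≈ 23.01 km. ✓

x ≈ 58.9 km, y ≈ -41.0 km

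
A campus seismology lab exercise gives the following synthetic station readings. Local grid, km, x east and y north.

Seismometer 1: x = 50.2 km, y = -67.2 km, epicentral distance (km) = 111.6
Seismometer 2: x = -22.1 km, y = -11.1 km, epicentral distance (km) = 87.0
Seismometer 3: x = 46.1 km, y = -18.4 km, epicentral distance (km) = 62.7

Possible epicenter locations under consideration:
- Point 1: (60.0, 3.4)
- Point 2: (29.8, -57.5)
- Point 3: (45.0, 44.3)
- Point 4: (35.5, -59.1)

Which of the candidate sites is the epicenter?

Point 3

For each candidate, compare |candidate − station| to the reported distance:
Point 1: residuals Seismometer 1 40.3, Seismometer 2 3.6, Seismometer 3 36.8 → max 40.3 km
Point 2: residuals Seismometer 1 89.0, Seismometer 2 17.4, Seismometer 3 20.3 → max 89.0 km
Point 3: residuals Seismometer 1 0.0, Seismometer 2 0.0, Seismometer 3 0.0 → max 0.0 km
Point 4: residuals Seismometer 1 94.8, Seismometer 2 12.0, Seismometer 3 20.6 → max 94.8 km
Only Point 3 has all residuals ≈ 0.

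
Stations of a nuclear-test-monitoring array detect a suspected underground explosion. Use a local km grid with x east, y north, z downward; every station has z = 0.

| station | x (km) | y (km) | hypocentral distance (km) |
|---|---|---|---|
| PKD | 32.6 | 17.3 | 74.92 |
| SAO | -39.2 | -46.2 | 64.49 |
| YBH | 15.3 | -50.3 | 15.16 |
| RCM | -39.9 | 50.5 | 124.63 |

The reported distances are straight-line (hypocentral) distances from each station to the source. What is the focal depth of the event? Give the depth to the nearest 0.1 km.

Each station gives a sphere (x−x_i)² + (y−y_i)² + z² = d_i² (stations at z=0).
Subtracting the PKD sphere from SAO and YBH: z² cancels, leaving linear equations in x and y:
-143.6 x − 127.0 y = 3763.08
-34.6 x − 135.2 y = 6785.31
Solving: x ≈ 23.499, y ≈ -56.201 km (keep extra digits for the depth step; rounded: 23.5, -56.2).
Then from the PKD sphere: z² = 74.92² − (x − 32.6)² − (y − 17.3)² with x = 23.499, y = -56.201, so z ≈ 11.304 ≈ 11.3 km.

z ≈ 11.3 km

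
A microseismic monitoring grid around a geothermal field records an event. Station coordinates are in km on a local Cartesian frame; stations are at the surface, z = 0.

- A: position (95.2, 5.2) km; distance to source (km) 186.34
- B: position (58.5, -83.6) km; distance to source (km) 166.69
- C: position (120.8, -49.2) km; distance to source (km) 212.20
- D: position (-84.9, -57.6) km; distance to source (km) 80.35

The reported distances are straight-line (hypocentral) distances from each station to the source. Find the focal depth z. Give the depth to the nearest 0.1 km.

depth ≈ 67.4 km

Each station gives a sphere (x−x_i)² + (y−y_i)² + z² = d_i² (stations at z=0).
Subtracting the A sphere from B and C: z² cancels, leaving linear equations in x and y:
-73.4 x − 177.6 y = 8258.17
51.2 x − 108.8 y = -2383.04
Solving: x ≈ -77.388, y ≈ -14.515 km (keep extra digits for the depth step; rounded: -77.4, -14.5).
Then from the A sphere: z² = 186.34² − (x − 95.2)² − (y − 5.2)² with x = -77.388, y = -14.515, so z ≈ 67.434 ≈ 67.4 km.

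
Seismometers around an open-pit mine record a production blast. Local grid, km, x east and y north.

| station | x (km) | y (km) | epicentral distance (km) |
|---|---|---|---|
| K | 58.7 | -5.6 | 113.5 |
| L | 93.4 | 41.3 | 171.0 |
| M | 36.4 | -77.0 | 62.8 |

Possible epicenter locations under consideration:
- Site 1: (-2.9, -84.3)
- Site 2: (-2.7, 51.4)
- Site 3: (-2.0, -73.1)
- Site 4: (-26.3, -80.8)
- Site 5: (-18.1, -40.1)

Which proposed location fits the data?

Site 4

For each candidate, compare |candidate − station| to the reported distance:
Site 1: residuals K 13.6, L 12.7, M 22.8 → max 22.8 km
Site 2: residuals K 29.7, L 74.4, M 71.4 → max 74.4 km
Site 3: residuals K 22.7, L 22.0, M 24.2 → max 24.2 km
Site 4: residuals K 0.0, L 0.0, M 0.0 → max 0.0 km
Site 5: residuals K 29.3, L 32.9, M 3.0 → max 32.9 km
Only Site 4 has all residuals ≈ 0.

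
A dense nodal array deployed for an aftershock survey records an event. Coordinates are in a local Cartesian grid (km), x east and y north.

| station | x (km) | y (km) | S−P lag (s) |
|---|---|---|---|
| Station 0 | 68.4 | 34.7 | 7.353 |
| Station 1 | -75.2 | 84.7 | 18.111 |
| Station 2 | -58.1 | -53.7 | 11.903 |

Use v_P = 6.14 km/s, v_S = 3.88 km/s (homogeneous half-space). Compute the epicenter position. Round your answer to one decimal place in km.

(66.9, -42.8)

Distance from S−P lag: d = Δt · v_P v_S / (v_P − v_S) = Δt · (6.14·3.88)/(6.14−3.88) ≈ 10.5412·Δt.
So d_Station 0 = 77.51, d_Station 1 = 190.91, d_Station 2 = 125.47 km.
Circle about each station: (x − 68.4)² + (y − 34.7)² = 77.51²; (x + 75.2)² + (y − 84.7)² = 190.91²; (x + 58.1)² + (y + 53.7)² = 125.47².
Subtracting pairs of circle equations eliminates x²+y² and gives linear equations (the radical axes):
-287.2 x + 100.0 y = -23492.35
-253.0 x − 176.8 y = -9358.27
Solving the 2×2 system: x ≈ 66.9, y ≈ -42.8 km.
Check against Station 0 (with the unrounded x, y): √((x − 68.4)²+(y − 34.7)²) = 77.51 ≈ 77.51 km. ✓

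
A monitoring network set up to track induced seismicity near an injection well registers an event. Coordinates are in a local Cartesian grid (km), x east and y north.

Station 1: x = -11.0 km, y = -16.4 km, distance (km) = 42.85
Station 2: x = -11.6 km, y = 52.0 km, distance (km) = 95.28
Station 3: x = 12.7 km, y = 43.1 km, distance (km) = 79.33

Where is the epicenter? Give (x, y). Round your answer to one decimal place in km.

Circle about each station: (x + 11.0)² + (y + 16.4)² = 42.85²; (x + 11.6)² + (y − 52.0)² = 95.28²; (x − 12.7)² + (y − 43.1)² = 79.33².
Subtracting the Station 1 equation from the Station 2 and Station 3 equations removes the quadratic terms:
-1.2 x + 136.8 y = -4793.56
47.4 x + 119.0 y = -2828.19
Solving the 2×2 system: x ≈ 27.7, y ≈ -34.8 km.

(27.7, -34.8)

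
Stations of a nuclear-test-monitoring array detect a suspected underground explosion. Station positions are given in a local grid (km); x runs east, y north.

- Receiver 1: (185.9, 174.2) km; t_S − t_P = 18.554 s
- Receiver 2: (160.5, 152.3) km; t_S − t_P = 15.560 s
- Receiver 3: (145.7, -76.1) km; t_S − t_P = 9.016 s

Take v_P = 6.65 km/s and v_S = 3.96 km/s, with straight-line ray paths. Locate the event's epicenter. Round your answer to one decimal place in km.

Distance from S−P lag: d = Δt · v_P v_S / (v_P − v_S) = Δt · (6.65·3.96)/(6.65−3.96) ≈ 9.7896·Δt.
So d_Receiver 1 = 181.64, d_Receiver 2 = 152.33, d_Receiver 3 = 88.26 km.
Circle about each station: (x − 185.9)² + (y − 174.2)² = 181.64²; (x − 160.5)² + (y − 152.3)² = 152.33²; (x − 145.7)² + (y + 76.1)² = 88.26².
Subtracting the Receiver 1 equation from the Receiver 2 and Receiver 3 equations removes the quadratic terms:
-50.8 x − 43.8 y = -6160.25
-80.4 x − 500.6 y = -12681.49
Solving the 2×2 system: x ≈ 115.4, y ≈ 6.8 km.

x ≈ 115.4 km, y ≈ 6.8 km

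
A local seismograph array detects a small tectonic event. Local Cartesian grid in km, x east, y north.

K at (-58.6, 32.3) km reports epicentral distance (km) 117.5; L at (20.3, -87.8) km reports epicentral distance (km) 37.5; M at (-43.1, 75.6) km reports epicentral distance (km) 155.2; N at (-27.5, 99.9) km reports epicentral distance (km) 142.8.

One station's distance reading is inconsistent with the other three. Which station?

N

Solve using three stations at a time. Using K, L, M (subtract circle equations pairwise → linear system) gives (x, y) ≈ (-15.9, -77.3).
Distances from that point to each station vs reported:
  K: calculated 117.6 vs reported 117.5 → residual 0.1 km
  L: calculated 37.7 vs reported 37.5 → residual 0.2 km
  M: calculated 155.3 vs reported 155.2 → residual 0.1 km
  N: calculated 177.5 vs reported 142.8 → residual 34.7 km
K, L, M are mutually consistent (residuals ≈ 0); N is off by 34.7 km.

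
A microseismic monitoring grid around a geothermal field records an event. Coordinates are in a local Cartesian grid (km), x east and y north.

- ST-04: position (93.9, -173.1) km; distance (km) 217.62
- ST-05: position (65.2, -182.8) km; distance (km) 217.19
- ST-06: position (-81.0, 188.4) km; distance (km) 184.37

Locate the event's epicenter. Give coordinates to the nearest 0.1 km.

(7.2, 26.5)

Circle about each station: (x − 93.9)² + (y + 173.1)² = 217.62²; (x − 65.2)² + (y + 182.8)² = 217.19²; (x + 81.0)² + (y − 188.4)² = 184.37².
Subtracting pairs of circle equations eliminates x²+y² and gives linear equations (the radical axes):
-57.4 x − 19.4 y = -926.97
-349.8 x + 723.0 y = 16640.91
Solving the 2×2 system: x ≈ 7.2, y ≈ 26.5 km.
Check against ST-04 (with the unrounded x, y): √((x − 93.9)²+(y + 173.1)²) = 217.62 ≈ 217.62 km. ✓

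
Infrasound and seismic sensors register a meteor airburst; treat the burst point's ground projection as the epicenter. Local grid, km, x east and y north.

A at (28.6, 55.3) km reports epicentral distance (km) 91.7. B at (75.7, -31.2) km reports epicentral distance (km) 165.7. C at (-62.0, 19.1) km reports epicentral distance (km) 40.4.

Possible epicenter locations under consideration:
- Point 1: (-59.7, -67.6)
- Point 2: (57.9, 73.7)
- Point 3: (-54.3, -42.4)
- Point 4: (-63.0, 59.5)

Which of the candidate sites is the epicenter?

For each candidate, compare |candidate − station| to the reported distance:
Point 1: residuals A 59.6, B 25.5, C 46.3 → max 59.6 km
Point 2: residuals A 57.1, B 59.3, C 91.3 → max 91.3 km
Point 3: residuals A 36.4, B 35.2, C 21.6 → max 36.4 km
Point 4: residuals A 0.0, B 0.0, C 0.0 → max 0.0 km
Only Point 4 has all residuals ≈ 0.

Point 4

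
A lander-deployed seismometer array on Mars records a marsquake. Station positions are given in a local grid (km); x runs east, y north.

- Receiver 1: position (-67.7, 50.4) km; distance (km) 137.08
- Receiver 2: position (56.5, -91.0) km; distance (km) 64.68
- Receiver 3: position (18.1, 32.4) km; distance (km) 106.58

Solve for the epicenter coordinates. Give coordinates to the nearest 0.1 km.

(-5.2, -71.6)

Circle about each station: (x + 67.7)² + (y − 50.4)² = 137.08²; (x − 56.5)² + (y + 91.0)² = 64.68²; (x − 18.1)² + (y − 32.4)² = 106.58².
Subtracting the Receiver 1 equation from the Receiver 2 and Receiver 3 equations removes the quadratic terms:
248.4 x − 282.8 y = 18957.22
171.6 x − 36.0 y = 1685.55
Solving the 2×2 system: x ≈ -5.2, y ≈ -71.6 km.
Check against Receiver 1 (with the unrounded x, y): √((x + 67.7)²+(y − 50.4)²) = 137.08 ≈ 137.08 km. ✓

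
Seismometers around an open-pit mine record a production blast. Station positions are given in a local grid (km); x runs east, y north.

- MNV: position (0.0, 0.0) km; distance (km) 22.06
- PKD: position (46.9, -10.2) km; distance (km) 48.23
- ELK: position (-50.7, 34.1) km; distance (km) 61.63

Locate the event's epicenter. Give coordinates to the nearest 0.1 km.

Circle about each station: x² + y² = 22.06²; (x − 46.9)² + (y + 10.2)² = 48.23²; (x + 50.7)² + (y − 34.1)² = 61.63².
Subtracting the MNV equation from the PKD and ELK equations removes the quadratic terms:
93.8 x − 20.4 y = 464.16
-101.4 x + 68.2 y = 421.69
Solving the 2×2 system: x ≈ 9.3, y ≈ 20.0 km.

9.3 km east, 20.0 km north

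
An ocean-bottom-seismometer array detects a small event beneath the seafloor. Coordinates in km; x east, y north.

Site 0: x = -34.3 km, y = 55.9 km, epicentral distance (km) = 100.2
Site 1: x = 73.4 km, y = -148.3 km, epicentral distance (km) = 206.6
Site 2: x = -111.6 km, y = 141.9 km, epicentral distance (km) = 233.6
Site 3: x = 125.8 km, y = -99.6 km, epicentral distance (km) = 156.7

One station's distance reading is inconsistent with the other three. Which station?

Solve using three stations at a time. Using Site 1, Site 2, Site 3 (subtract circle equations pairwise → linear system) gives (x, y) ≈ (105.5, 55.8).
Distances from that point to each station vs reported:
  Site 0: calculated 139.8 vs reported 100.2 → residual 39.6 km
  Site 1: calculated 206.6 vs reported 206.6 → residual 0.0 km
  Site 2: calculated 233.6 vs reported 233.6 → residual 0.0 km
  Site 3: calculated 156.7 vs reported 156.7 → residual 0.0 km
Site 1, Site 2, Site 3 are mutually consistent (residuals ≈ 0); Site 0 is off by 39.6 km.

Site 0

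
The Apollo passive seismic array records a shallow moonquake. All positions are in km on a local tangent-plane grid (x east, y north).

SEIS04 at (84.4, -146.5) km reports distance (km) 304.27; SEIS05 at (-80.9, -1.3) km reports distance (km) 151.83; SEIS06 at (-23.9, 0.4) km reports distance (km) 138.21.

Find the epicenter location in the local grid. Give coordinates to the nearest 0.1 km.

Circle about each station: (x − 84.4)² + (y + 146.5)² = 304.27²; (x + 80.9)² + (y + 1.3)² = 151.83²; (x + 23.9)² + (y − 0.4)² = 138.21².
Subtracting the SEIS04 equation from the SEIS05 and SEIS06 equations removes the quadratic terms:
-330.6 x + 290.4 y = 47488.77
-216.6 x + 293.8 y = 45463.99
Solving the 2×2 system: x ≈ -21.9, y ≈ 138.6 km.
Check against SEIS04 (with the unrounded x, y): √((x − 84.4)²+(y + 146.5)²) = 304.27 ≈ 304.27 km. ✓

x ≈ -21.9 km, y ≈ 138.6 km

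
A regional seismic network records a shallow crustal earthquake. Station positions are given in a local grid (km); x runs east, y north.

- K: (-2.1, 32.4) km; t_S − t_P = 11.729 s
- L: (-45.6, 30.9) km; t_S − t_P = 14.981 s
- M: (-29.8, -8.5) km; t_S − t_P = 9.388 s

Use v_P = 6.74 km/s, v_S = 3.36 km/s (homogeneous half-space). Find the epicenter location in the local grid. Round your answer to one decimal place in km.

Distance from S−P lag: d = Δt · v_P v_S / (v_P − v_S) = Δt · (6.74·3.36)/(6.74−3.36) ≈ 6.7001·Δt.
So d_K = 78.59, d_L = 100.37, d_M = 62.90 km.
Circle about each station: (x + 2.1)² + (y − 32.4)² = 78.59²; (x + 45.6)² + (y − 30.9)² = 100.37²; (x + 29.8)² + (y + 8.5)² = 62.90².
Subtracting the K equation from the L and M equations removes the quadratic terms:
-87.0 x − 3.0 y = -1917.75
-55.4 x − 81.8 y = 2126.10
Solving the 2×2 system: x ≈ 23.5, y ≈ -41.9 km.
Check against K (with the unrounded x, y): √((x + 2.1)²+(y − 32.4)²) = 78.58 ≈ 78.59 km. ✓

x ≈ 23.5 km, y ≈ -41.9 km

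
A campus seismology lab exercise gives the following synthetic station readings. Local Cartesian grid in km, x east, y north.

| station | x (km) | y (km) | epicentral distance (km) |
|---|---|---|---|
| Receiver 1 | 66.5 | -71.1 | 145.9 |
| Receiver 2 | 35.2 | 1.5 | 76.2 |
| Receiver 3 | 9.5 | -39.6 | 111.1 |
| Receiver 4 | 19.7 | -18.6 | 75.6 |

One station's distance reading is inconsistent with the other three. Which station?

Receiver 3

Solve using three stations at a time. Using Receiver 1, Receiver 2, Receiver 4 (subtract circle equations pairwise → linear system) gives (x, y) ≈ (-32.9, 35.7).
Distances from that point to each station vs reported:
  Receiver 1: calculated 145.9 vs reported 145.9 → residual 0.0 km
  Receiver 2: calculated 76.2 vs reported 76.2 → residual 0.0 km
  Receiver 3: calculated 86.4 vs reported 111.1 → residual 24.7 km
  Receiver 4: calculated 75.6 vs reported 75.6 → residual 0.0 km
Receiver 1, Receiver 2, Receiver 4 are mutually consistent (residuals ≈ 0); Receiver 3 is off by 24.7 km.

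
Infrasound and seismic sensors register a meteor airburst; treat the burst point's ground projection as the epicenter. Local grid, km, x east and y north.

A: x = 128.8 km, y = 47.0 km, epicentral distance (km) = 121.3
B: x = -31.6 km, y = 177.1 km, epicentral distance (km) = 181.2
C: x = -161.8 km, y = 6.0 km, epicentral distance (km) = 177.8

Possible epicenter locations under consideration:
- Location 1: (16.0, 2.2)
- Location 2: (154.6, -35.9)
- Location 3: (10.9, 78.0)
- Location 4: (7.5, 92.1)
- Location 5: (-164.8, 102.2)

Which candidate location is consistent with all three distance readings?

For each candidate, compare |candidate − station| to the reported distance:
Location 1: residuals A 0.1, B 0.1, C 0.0 → max 0.1 km
Location 2: residuals A 34.5, B 101.7, C 141.4 → max 141.4 km
Location 3: residuals A 0.6, B 73.4, C 9.3 → max 73.4 km
Location 4: residuals A 8.1, B 87.6, C 12.1 → max 87.6 km
Location 5: residuals A 177.4, B 28.4, C 81.6 → max 177.4 km
Only Location 1 has all residuals ≈ 0.

Location 1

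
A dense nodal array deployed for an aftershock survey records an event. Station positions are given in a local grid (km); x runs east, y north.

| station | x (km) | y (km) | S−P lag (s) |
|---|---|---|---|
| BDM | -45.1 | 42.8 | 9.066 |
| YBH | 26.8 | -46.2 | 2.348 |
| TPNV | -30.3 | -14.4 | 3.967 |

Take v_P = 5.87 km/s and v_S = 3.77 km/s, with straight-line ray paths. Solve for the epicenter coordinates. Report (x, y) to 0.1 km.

x ≈ 2.9 km, y ≈ -39.8 km

Distance from S−P lag: d = Δt · v_P v_S / (v_P − v_S) = Δt · (5.87·3.77)/(5.87−3.77) ≈ 10.5380·Δt.
So d_BDM = 95.54, d_YBH = 24.74, d_TPNV = 41.80 km.
Circle about each station: (x + 45.1)² + (y − 42.8)² = 95.54²; (x − 26.8)² + (y + 46.2)² = 24.74²; (x + 30.3)² + (y + 14.4)² = 41.80².
Subtracting pairs of circle equations eliminates x²+y² and gives linear equations (the radical axes):
143.8 x − 178.0 y = 7502.65
29.6 x − 114.4 y = 4640.25
Solving the 2×2 system: x ≈ 2.9, y ≈ -39.8 km.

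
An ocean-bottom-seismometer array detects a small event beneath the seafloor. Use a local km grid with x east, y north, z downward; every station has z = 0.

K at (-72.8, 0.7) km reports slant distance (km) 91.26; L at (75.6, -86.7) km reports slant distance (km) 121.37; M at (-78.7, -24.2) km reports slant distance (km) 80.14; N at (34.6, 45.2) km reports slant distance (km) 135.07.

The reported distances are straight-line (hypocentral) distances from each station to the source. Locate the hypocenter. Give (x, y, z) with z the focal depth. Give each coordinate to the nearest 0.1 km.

(-30.6, -60.7, 52.7)

Each station gives a sphere (x−x_i)² + (y−y_i)² + z² = d_i² (stations at z=0).
Subtracting the K sphere from L and M: z² cancels, leaving linear equations in x and y:
296.8 x − 174.8 y = 1529.63
-11.8 x − 49.8 y = 3384.97
Solving: x ≈ -30.607, y ≈ -60.719 km (keep extra digits for the depth step; rounded: -30.6, -60.7).
Then from the K sphere: z² = 91.26² − (x + 72.8)² − (y − 0.7)² with x = -30.607, y = -60.719, so z ≈ 52.686 ≈ 52.7 km.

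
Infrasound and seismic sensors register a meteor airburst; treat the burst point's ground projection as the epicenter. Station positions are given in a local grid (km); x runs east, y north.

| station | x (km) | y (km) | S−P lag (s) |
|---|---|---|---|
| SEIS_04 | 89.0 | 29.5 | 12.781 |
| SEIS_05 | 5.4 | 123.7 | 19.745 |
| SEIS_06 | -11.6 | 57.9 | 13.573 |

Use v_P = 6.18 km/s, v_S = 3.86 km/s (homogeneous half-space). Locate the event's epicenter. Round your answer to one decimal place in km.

Distance from S−P lag: d = Δt · v_P v_S / (v_P − v_S) = Δt · (6.18·3.86)/(6.18−3.86) ≈ 10.2822·Δt.
So d_SEIS_04 = 131.42, d_SEIS_05 = 203.02, d_SEIS_06 = 139.56 km.
Circle about each station: (x − 89.0)² + (y − 29.5)² = 131.42²; (x − 5.4)² + (y − 123.7)² = 203.02²; (x + 11.6)² + (y − 57.9)² = 139.56².
Subtracting the SEIS_04 equation from the SEIS_05 and SEIS_06 equations removes the quadratic terms:
-167.2 x + 188.4 y = -17406.30
-201.2 x + 56.8 y = -7510.06
Solving the 2×2 system: x ≈ 15.0, y ≈ -79.1 km.
Check against SEIS_04 (with the unrounded x, y): √((x − 89.0)²+(y − 29.5)²) = 131.39 ≈ 131.42 km. ✓

(15.0, -79.1)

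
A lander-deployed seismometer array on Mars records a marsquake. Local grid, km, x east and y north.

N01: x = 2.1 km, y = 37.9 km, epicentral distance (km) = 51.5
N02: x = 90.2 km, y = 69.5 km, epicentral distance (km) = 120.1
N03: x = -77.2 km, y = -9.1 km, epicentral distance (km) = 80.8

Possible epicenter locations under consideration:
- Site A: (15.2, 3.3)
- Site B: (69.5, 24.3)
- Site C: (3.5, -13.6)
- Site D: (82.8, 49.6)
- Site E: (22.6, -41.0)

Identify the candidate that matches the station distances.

For each candidate, compare |candidate − station| to the reported distance:
Site A: residuals N01 14.5, N02 20.1, N03 12.4 → max 20.1 km
Site B: residuals N01 17.3, N02 70.4, N03 69.7 → max 70.4 km
Site C: residuals N01 0.0, N02 0.0, N03 0.0 → max 0.0 km
Site D: residuals N01 30.0, N02 98.9, N03 89.6 → max 98.9 km
Site E: residuals N01 30.0, N02 9.4, N03 24.0 → max 30.0 km
Only Site C has all residuals ≈ 0.

Site C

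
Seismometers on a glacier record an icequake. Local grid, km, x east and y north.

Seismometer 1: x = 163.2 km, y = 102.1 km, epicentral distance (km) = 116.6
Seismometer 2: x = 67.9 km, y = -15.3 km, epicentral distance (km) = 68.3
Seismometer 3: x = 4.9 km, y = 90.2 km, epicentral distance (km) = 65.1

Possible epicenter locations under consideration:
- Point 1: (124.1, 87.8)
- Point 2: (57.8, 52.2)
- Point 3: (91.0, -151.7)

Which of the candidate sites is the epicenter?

For each candidate, compare |candidate − station| to the reported distance:
Point 1: residuals Seismometer 1 75.0, Seismometer 2 49.1, Seismometer 3 54.1 → max 75.0 km
Point 2: residuals Seismometer 1 0.0, Seismometer 2 0.0, Seismometer 3 0.0 → max 0.0 km
Point 3: residuals Seismometer 1 147.3, Seismometer 2 70.0, Seismometer 3 191.7 → max 191.7 km
Only Point 2 has all residuals ≈ 0.

Point 2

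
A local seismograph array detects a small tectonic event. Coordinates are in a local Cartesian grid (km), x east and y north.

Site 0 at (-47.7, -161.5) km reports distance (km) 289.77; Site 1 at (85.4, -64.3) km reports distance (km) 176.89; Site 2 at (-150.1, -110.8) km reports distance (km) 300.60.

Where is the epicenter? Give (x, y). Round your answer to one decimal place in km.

54.1 km east, 109.8 km north

Circle about each station: (x + 47.7)² + (y + 161.5)² = 289.77²; (x − 85.4)² + (y + 64.3)² = 176.89²; (x + 150.1)² + (y + 110.8)² = 300.60².
Subtracting the Site 0 equation from the Site 1 and Site 2 equations removes the quadratic terms:
266.2 x + 194.4 y = 35746.69
-204.8 x + 101.4 y = 55.40
Solving the 2×2 system: x ≈ 54.1, y ≈ 109.8 km.
Check against Site 0 (with the unrounded x, y): √((x + 47.7)²+(y + 161.5)²) = 289.77 ≈ 289.77 km. ✓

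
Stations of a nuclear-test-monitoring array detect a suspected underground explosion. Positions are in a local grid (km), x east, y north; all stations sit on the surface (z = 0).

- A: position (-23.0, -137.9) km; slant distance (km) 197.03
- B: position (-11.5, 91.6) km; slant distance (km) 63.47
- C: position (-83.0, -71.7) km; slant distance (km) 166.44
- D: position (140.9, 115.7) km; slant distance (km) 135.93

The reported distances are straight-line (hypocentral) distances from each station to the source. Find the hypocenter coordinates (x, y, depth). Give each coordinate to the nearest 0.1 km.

(25.7, 50.5, 30.9)

Each station gives a sphere (x−x_i)² + (y−y_i)² + z² = d_i² (stations at z=0).
Subtracting the A sphere from B and C: z² cancels, leaving linear equations in x and y:
23.0 x + 459.0 y = 23769.78
-120.0 x + 132.4 y = 3603.03
Solving: x ≈ 25.692, y ≈ 50.499 km (keep extra digits for the depth step; rounded: 25.7, 50.5).
Then from the A sphere: z² = 197.03² − (x + 23.0)² − (y + 137.9)² with x = 25.692, y = 50.499, so z ≈ 30.915 ≈ 30.9 km.
Check against D (with the unrounded solution): distance 135.94 ≈ 135.93 km. ✓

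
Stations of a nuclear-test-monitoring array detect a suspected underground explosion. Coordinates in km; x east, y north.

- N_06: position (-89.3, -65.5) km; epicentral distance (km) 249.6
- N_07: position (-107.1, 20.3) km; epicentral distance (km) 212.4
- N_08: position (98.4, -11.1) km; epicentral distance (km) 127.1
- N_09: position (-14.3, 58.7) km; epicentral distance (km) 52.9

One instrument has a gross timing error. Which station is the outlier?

Solve using three stations at a time. Using N_06, N_07, N_08 (subtract circle equations pairwise → linear system) gives (x, y) ≈ (83.0, 115.1).
Distances from that point to each station vs reported:
  N_06: calculated 249.6 vs reported 249.6 → residual 0.0 km
  N_07: calculated 212.4 vs reported 212.4 → residual 0.0 km
  N_08: calculated 127.2 vs reported 127.1 → residual 0.1 km
  N_09: calculated 112.5 vs reported 52.9 → residual 59.6 km
N_06, N_07, N_08 are mutually consistent (residuals ≈ 0); N_09 is off by 59.6 km.

N_09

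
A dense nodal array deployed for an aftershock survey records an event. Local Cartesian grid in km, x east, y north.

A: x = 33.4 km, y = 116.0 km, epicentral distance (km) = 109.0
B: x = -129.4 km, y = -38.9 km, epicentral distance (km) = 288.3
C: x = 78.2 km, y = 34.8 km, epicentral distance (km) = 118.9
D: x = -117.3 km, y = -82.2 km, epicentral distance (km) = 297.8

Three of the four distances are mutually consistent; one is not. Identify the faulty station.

Solve using three stations at a time. Using A, B, D (subtract circle equations pairwise → linear system) gives (x, y) ≈ (135.2, 76.0).
Distances from that point to each station vs reported:
  A: calculated 109.3 vs reported 109.0 → residual 0.3 km
  B: calculated 288.4 vs reported 288.3 → residual 0.1 km
  C: calculated 70.3 vs reported 118.9 → residual 48.6 km
  D: calculated 297.9 vs reported 297.8 → residual 0.1 km
A, B, D are mutually consistent (residuals ≈ 0); C is off by 48.6 km.

C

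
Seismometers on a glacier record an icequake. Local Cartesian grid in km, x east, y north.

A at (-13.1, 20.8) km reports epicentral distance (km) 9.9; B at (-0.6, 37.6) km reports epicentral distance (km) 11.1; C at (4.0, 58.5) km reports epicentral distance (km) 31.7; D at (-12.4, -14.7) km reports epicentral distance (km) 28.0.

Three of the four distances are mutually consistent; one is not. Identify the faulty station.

Solve using three stations at a time. Using A, B, C (subtract circle equations pairwise → linear system) gives (x, y) ≈ (-7.6, 29.0).
Distances from that point to each station vs reported:
  A: calculated 9.9 vs reported 9.9 → residual 0.0 km
  B: calculated 11.1 vs reported 11.1 → residual 0.0 km
  C: calculated 31.7 vs reported 31.7 → residual 0.0 km
  D: calculated 44.0 vs reported 28.0 → residual 16.0 km
A, B, C are mutually consistent (residuals ≈ 0); D is off by 16.0 km.

D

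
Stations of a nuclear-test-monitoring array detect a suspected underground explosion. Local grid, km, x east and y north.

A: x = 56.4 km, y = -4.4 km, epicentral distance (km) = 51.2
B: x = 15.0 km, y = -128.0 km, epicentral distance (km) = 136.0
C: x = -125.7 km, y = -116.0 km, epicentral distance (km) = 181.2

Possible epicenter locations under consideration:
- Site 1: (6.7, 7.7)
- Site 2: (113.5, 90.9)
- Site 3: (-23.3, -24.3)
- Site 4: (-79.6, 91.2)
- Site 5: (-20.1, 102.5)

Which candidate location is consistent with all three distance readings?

For each candidate, compare |candidate − station| to the reported distance:
Site 1: residuals A 0.0, B 0.0, C 0.0 → max 0.0 km
Site 2: residuals A 59.9, B 104.0, C 135.1 → max 135.1 km
Site 3: residuals A 30.9, B 25.5, C 43.7 → max 43.7 km
Site 4: residuals A 115.0, B 102.7, C 31.1 → max 115.0 km
Site 5: residuals A 80.3, B 97.2, C 61.5 → max 97.2 km
Only Site 1 has all residuals ≈ 0.

Site 1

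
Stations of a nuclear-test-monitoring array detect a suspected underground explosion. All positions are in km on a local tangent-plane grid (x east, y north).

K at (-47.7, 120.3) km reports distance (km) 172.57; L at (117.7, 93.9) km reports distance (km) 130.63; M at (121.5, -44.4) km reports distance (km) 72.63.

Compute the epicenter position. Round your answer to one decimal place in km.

(53.2, -19.7)

Circle about each station: (x + 47.7)² + (y − 120.3)² = 172.57²; (x − 117.7)² + (y − 93.9)² = 130.63²; (x − 121.5)² + (y + 44.4)² = 72.63².
Subtracting the K equation from the L and M equations removes the quadratic terms:
330.8 x − 52.8 y = 18639.33
338.4 x − 329.4 y = 24491.52
Solving the 2×2 system: x ≈ 53.2, y ≈ -19.7 km.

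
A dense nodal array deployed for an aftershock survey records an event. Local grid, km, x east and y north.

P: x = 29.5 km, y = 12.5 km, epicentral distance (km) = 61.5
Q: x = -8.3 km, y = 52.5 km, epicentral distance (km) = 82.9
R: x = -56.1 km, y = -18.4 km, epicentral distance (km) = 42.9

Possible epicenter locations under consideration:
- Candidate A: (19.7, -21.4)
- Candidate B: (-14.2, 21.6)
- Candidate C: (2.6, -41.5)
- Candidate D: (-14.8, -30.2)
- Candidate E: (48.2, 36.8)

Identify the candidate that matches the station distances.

Candidate D

For each candidate, compare |candidate − station| to the reported distance:
Candidate A: residuals P 26.2, Q 3.9, R 33.0 → max 33.0 km
Candidate B: residuals P 16.9, Q 51.4, R 15.0 → max 51.4 km
Candidate C: residuals P 1.2, Q 11.7, R 20.2 → max 20.2 km
Candidate D: residuals P 0.0, Q 0.1, R 0.1 → max 0.1 km
Candidate E: residuals P 30.8, Q 24.3, R 75.1 → max 75.1 km
Only Candidate D has all residuals ≈ 0.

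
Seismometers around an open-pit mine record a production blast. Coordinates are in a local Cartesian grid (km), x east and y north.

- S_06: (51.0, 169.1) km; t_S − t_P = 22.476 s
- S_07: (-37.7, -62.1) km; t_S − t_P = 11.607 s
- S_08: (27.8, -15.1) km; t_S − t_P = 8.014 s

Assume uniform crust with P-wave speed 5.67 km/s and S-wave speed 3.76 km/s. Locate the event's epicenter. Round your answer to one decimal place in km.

90.8 km east, -78.6 km north

Distance from S−P lag: d = Δt · v_P v_S / (v_P − v_S) = Δt · (5.67·3.76)/(5.67−3.76) ≈ 11.1619·Δt.
So d_S_06 = 250.87, d_S_07 = 129.56, d_S_08 = 89.45 km.
Circle about each station: (x − 51.0)² + (y − 169.1)² = 250.87²; (x + 37.7)² + (y + 62.1)² = 129.56²; (x − 27.8)² + (y + 15.1)² = 89.45².
Subtracting the S_06 equation from the S_07 and S_08 equations removes the quadratic terms:
-177.4 x − 462.4 y = 20231.85
-46.4 x − 368.4 y = 24739.49
Solving the 2×2 system: x ≈ 90.8, y ≈ -78.6 km.
Check against S_06 (with the unrounded x, y): √((x − 51.0)²+(y − 169.1)²) = 250.87 ≈ 250.87 km. ✓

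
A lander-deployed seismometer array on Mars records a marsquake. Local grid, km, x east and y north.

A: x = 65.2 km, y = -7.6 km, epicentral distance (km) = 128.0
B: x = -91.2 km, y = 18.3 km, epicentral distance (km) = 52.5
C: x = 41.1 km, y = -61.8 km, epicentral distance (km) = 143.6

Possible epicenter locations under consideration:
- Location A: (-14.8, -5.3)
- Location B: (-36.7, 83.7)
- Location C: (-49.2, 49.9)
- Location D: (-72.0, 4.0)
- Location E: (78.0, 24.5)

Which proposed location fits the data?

For each candidate, compare |candidate − station| to the reported distance:
Location A: residuals A 48.0, B 27.5, C 64.1 → max 64.1 km
Location B: residuals A 8.8, B 32.6, C 21.4 → max 32.6 km
Location C: residuals A 0.0, B 0.1, C 0.0 → max 0.1 km
Location D: residuals A 9.7, B 28.6, C 12.8 → max 28.6 km
Location E: residuals A 93.4, B 116.8, C 49.7 → max 116.8 km
Only Location C has all residuals ≈ 0.

Location C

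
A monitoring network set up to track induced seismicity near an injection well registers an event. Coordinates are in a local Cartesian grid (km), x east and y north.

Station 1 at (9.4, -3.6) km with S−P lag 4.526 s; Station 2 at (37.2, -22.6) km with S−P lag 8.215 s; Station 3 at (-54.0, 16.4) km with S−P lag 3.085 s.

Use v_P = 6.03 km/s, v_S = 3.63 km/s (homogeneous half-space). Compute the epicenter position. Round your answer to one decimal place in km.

Distance from S−P lag: d = Δt · v_P v_S / (v_P − v_S) = Δt · (6.03·3.63)/(6.03−3.63) ≈ 9.1204·Δt.
So d_Station 1 = 41.28, d_Station 2 = 74.92, d_Station 3 = 28.14 km.
Circle about each station: (x − 9.4)² + (y + 3.6)² = 41.28²; (x − 37.2)² + (y + 22.6)² = 74.92²; (x + 54.0)² + (y − 16.4)² = 28.14².
Subtracting pairs of circle equations eliminates x²+y² and gives linear equations (the radical axes):
55.6 x − 38.0 y = -2115.69
-126.8 x + 40.0 y = 3995.82
Solving the 2×2 system: x ≈ -25.9, y ≈ 17.8 km.

(-25.9, 17.8)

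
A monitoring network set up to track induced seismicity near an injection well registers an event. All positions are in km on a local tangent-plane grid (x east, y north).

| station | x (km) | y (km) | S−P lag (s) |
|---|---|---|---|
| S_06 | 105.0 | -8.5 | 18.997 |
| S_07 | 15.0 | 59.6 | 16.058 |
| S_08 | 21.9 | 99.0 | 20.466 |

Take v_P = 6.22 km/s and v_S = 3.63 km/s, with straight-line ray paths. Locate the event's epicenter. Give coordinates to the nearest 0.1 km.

(-51.1, -63.8)

Distance from S−P lag: d = Δt · v_P v_S / (v_P − v_S) = Δt · (6.22·3.63)/(6.22−3.63) ≈ 8.7176·Δt.
So d_S_06 = 165.61, d_S_07 = 139.99, d_S_08 = 178.41 km.
Circle about each station: (x − 105.0)² + (y + 8.5)² = 165.61²; (x − 15.0)² + (y − 59.6)² = 139.99²; (x − 21.9)² + (y − 99.0)² = 178.41².
Subtracting the S_06 equation from the S_07 and S_08 equations removes the quadratic terms:
-180.0 x + 136.2 y = 509.38
-166.2 x + 215.0 y = -5220.10
Solving the 2×2 system: x ≈ -51.1, y ≈ -63.8 km.
Check against S_06 (with the unrounded x, y): √((x − 105.0)²+(y + 8.5)²) = 165.57 ≈ 165.61 km. ✓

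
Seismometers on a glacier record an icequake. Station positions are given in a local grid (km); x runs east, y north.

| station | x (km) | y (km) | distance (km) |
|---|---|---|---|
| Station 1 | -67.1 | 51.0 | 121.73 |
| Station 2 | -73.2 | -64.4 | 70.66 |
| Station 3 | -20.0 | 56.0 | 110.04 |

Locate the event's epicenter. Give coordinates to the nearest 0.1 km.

Circle about each station: (x + 67.1)² + (y − 51.0)² = 121.73²; (x + 73.2)² + (y + 64.4)² = 70.66²; (x + 20.0)² + (y − 56.0)² = 110.04².
Subtracting the Station 1 equation from the Station 2 and Station 3 equations removes the quadratic terms:
-12.2 x − 230.8 y = 12227.55
94.2 x + 10.0 y = -858.02
Solving the 2×2 system: x ≈ -3.5, y ≈ -52.8 km.

x ≈ -3.5 km, y ≈ -52.8 km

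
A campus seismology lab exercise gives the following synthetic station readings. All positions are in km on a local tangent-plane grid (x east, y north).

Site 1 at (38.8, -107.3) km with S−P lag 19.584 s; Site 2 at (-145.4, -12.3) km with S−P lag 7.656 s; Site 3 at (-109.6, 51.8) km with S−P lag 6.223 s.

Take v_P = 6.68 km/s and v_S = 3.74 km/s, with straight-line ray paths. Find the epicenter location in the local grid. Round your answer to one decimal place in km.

Distance from S−P lag: d = Δt · v_P v_S / (v_P − v_S) = Δt · (6.68·3.74)/(6.68−3.74) ≈ 8.4977·Δt.
So d_Site 1 = 166.42, d_Site 2 = 65.06, d_Site 3 = 52.88 km.
Circle about each station: (x − 38.8)² + (y + 107.3)² = 166.42²; (x + 145.4)² + (y + 12.3)² = 65.06²; (x + 109.6)² + (y − 51.8)² = 52.88².
Subtracting the Site 1 equation from the Site 2 and Site 3 equations removes the quadratic terms:
-368.4 x + 190.0 y = 31736.53
-296.8 x + 318.2 y = 26575.99
Solving the 2×2 system: x ≈ -83.0, y ≈ 6.1 km.
Check against Site 1 (with the unrounded x, y): √((x − 38.8)²+(y + 107.3)²) = 166.42 ≈ 166.42 km. ✓

-83.0 km east, 6.1 km north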